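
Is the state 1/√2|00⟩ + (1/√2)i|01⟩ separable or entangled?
Separable

Writing the state as a|00⟩ + b|01⟩ + c|10⟩ + d|11⟩, it is a product state iff ad − bc = 0.
Here (a, b, c, d) = (1/√2, (1/√2)i, 0, 0): ad − bc = (1/√2)(0) − ((1/√2)i)(0) = 0, so the state is separable.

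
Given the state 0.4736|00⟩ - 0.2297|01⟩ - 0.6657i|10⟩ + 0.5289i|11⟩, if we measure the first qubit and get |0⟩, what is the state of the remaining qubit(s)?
0.8998|0⟩ - 0.4364|1⟩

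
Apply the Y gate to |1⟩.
-i|0⟩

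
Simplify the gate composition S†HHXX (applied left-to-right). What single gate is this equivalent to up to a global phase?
S†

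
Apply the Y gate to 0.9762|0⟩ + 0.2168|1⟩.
-0.2168i|0⟩ + 0.9762i|1⟩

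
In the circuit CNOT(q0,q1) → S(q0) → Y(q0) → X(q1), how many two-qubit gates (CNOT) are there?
1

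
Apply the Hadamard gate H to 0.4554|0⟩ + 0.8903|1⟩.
0.9516|0⟩ - 0.3075|1⟩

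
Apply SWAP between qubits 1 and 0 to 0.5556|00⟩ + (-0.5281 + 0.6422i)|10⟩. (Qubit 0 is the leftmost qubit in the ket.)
0.5556|00⟩ + (-0.5281 + 0.6422i)|01⟩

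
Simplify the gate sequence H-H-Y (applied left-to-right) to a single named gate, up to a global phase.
Y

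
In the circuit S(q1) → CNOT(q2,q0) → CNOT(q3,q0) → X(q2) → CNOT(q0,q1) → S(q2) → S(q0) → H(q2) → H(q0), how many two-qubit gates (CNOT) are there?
3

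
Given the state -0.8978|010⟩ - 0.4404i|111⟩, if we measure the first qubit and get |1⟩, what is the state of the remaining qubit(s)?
-i|11⟩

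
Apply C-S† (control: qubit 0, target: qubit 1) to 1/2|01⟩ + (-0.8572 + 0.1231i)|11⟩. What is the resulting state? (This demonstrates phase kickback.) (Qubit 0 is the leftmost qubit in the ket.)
1/2|01⟩ + (0.1231 + 0.8572i)|11⟩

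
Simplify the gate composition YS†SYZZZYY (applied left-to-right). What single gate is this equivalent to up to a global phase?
Z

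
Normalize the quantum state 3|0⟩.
|0⟩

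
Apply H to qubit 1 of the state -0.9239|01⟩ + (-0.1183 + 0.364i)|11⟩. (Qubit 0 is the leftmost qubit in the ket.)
-0.6533|00⟩ + 0.6533|01⟩ + (-0.08365 + 0.2574i)|10⟩ + (0.08365 - 0.2574i)|11⟩

H on qubit 1 mixes each pair of kets that differ only in qubit 1: amplitudes (a, b) of (|…0…⟩, |…1…⟩) become ((a + b)/√2, (a − b)/√2). Kets absent from the input have amplitude 0.
(|00⟩, |01⟩): (a, b) = (0, -0.9239) → (-0.6533, 0.6533)
(|10⟩, |11⟩): (a, b) = (0, (-0.1183 + 0.364i)) → ((-0.08365 + 0.2574i), (0.08365 - 0.2574i))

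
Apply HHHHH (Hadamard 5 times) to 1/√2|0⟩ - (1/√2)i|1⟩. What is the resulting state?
(1/2 - (1/2)i)|0⟩ + (1/2 + (1/2)i)|1⟩

H² = I, so H^5 = H: a single Hadamard. With (a, b) = (1/√2, -(1/√2)i), H gives ((a + b)/√2, (a − b)/√2) = ((1/2 - (1/2)i), (1/2 + (1/2)i)).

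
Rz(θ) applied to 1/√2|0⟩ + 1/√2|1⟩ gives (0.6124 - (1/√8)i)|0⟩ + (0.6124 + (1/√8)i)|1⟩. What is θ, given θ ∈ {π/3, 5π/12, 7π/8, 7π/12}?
π/3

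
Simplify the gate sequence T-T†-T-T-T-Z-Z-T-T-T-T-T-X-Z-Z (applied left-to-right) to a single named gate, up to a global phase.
X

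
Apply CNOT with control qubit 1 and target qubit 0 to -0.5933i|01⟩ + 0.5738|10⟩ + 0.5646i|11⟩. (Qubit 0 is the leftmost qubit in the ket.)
0.5646i|01⟩ + 0.5738|10⟩ - 0.5933i|11⟩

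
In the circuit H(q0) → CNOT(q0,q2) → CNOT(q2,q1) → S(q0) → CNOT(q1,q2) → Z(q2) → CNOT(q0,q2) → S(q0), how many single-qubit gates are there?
4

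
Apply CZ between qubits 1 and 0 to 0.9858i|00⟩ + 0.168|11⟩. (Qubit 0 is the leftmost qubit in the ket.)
0.9858i|00⟩ - 0.168|11⟩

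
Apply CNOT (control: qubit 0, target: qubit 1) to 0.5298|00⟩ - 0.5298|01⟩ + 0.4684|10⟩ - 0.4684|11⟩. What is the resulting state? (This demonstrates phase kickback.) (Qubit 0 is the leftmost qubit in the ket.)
0.5298|00⟩ - 0.5298|01⟩ - 0.4684|10⟩ + 0.4684|11⟩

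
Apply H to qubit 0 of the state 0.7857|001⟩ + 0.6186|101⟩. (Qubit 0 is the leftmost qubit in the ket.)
0.993|001⟩ + 0.1182|101⟩

H on qubit 0 mixes each pair of kets that differ only in qubit 0: amplitudes (a, b) of (|…0…⟩, |…1…⟩) become ((a + b)/√2, (a − b)/√2). Kets absent from the input have amplitude 0.
(|001⟩, |101⟩): (a, b) = (0.7857, 0.6186) → (0.993, 0.1182)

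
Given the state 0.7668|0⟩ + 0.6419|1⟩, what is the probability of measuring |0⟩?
0.588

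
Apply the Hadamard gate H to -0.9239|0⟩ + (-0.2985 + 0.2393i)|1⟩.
(-0.8644 + 0.1692i)|0⟩ + (-0.4422 - 0.1692i)|1⟩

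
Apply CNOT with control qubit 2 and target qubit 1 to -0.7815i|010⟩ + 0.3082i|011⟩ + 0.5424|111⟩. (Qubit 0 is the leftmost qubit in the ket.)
0.3082i|001⟩ - 0.7815i|010⟩ + 0.5424|101⟩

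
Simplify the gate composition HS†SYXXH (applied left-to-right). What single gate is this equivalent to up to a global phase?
Y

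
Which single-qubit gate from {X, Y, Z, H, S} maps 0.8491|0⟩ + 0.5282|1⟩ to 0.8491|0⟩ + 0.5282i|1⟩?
S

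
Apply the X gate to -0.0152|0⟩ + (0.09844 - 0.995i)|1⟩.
(0.09844 - 0.995i)|0⟩ - 0.0152|1⟩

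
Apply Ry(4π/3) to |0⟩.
-1/2|0⟩ + 0.866|1⟩

Ry(4π/3) = [[cos(θ/2), −sin(θ/2)], [sin(θ/2), cos(θ/2)]]; θ = 4π/3, cos(θ/2) ≈ -0.5, sin(θ/2) ≈ 0.866025.
With a = amp(|0⟩) = 1 and b = amp(|1⟩) = 0:
new amp(|0⟩) = (-0.5)·a + (-0.866025)·b = -1/2
new amp(|1⟩) = (0.866025)·a + (-0.5)·b = 0.866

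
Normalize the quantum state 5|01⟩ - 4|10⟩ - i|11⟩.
0.7715|01⟩ - 0.6172|10⟩ - 0.1543i|11⟩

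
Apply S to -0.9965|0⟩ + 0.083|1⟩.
-0.9965|0⟩ + 0.083i|1⟩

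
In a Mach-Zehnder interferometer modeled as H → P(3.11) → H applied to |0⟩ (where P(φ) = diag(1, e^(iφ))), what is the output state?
(0.0002495 + 0.01579i)|0⟩ + (0.9998 - 0.01579i)|1⟩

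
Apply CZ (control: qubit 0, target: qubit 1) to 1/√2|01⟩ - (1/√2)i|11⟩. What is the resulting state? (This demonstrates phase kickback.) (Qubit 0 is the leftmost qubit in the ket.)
1/√2|01⟩ + (1/√2)i|11⟩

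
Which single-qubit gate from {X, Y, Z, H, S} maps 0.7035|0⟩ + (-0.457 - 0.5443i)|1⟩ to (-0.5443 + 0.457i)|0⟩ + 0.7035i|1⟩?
Y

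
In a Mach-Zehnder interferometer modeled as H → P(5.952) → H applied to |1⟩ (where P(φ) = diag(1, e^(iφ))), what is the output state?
(0.02717 + 0.1626i)|0⟩ + (0.9728 - 0.1626i)|1⟩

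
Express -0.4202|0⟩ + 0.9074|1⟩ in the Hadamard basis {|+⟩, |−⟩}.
0.3445|+⟩ - 0.9388|−⟩

With |ψ⟩ = α|0⟩ + β|1⟩, the Hadamard-basis coefficients are ⟨+|ψ⟩ = (α + β)/√2 and ⟨−|ψ⟩ = (α − β)/√2.
Here α = -0.4202, β = 0.9074: (α + β)/√2 = 0.3445, (α − β)/√2 = -0.9388.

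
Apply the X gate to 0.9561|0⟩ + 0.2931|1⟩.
0.2931|0⟩ + 0.9561|1⟩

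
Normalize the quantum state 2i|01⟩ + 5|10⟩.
0.3714i|01⟩ + 0.9285|10⟩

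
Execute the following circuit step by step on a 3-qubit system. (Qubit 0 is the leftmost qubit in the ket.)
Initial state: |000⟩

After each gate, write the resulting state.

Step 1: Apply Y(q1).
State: i|010⟩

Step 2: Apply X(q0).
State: i|110⟩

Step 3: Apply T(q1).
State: (-1/√2 + (1/√2)i)|110⟩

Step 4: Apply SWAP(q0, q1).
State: (-1/√2 + (1/√2)i)|110⟩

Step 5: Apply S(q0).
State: (-1/√2 - (1/√2)i)|110⟩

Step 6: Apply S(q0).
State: (1/√2 - (1/√2)i)|110⟩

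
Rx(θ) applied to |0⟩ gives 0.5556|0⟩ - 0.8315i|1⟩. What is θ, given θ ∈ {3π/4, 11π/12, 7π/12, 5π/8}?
5π/8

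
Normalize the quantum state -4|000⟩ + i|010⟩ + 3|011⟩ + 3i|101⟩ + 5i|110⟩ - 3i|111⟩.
-0.4815|000⟩ + 0.1204i|010⟩ + 0.3612|011⟩ + 0.3612i|101⟩ + 0.6019i|110⟩ - 0.3612i|111⟩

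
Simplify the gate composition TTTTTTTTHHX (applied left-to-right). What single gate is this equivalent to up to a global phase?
X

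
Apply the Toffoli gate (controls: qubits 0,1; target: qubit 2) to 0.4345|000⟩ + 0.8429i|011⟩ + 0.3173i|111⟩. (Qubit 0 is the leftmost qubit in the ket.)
0.4345|000⟩ + 0.8429i|011⟩ + 0.3173i|110⟩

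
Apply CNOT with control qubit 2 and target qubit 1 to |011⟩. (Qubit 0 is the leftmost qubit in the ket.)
|001⟩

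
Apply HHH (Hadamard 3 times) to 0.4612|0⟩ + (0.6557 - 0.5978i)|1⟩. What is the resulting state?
(0.7898 - 0.4227i)|0⟩ + (-0.1375 + 0.4227i)|1⟩

H² = I, so H^3 = H: a single Hadamard. With (a, b) = (0.4612, (0.6557 - 0.5978i)), H gives ((a + b)/√2, (a − b)/√2) = ((0.7898 - 0.4227i), (-0.1375 + 0.4227i)).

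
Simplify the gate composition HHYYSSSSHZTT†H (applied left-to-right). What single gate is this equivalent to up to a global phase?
X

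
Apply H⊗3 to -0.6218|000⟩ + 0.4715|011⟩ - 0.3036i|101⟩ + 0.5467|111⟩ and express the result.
(0.1401 - 0.1073i)|000⟩ + (-0.5798 + 0.1073i)|001⟩ + (-0.5798 - 0.1073i)|010⟩ + (0.1401 + 0.1073i)|011⟩ + (-0.2464 + 0.1073i)|100⟩ + (-0.1933 - 0.1073i)|101⟩ + (-0.1933 + 0.1073i)|110⟩ + (-0.2464 - 0.1073i)|111⟩

H⊗3 gives amp(|y⟩) = (1/2√2) Σ_x (−1)^(x·y) amp(|x⟩), where x·y is the number of positions in which both x and y have a 1.
|000⟩: (-0.6218 + 0.4715 - 0.3036i + 0.5467)/(2√2) = (0.1401 - 0.1073i)
|001⟩: (-0.6218 - 0.4715 + 0.3036i - 0.5467)/(2√2) = (-0.5798 + 0.1073i)
|010⟩: (-0.6218 - 0.4715 - 0.3036i - 0.5467)/(2√2) = (-0.5798 - 0.1073i)
|011⟩: (-0.6218 + 0.4715 + 0.3036i + 0.5467)/(2√2) = (0.1401 + 0.1073i)
|100⟩: (-0.6218 + 0.4715 + 0.3036i - 0.5467)/(2√2) = (-0.2464 + 0.1073i)
|101⟩: (-0.6218 - 0.4715 - 0.3036i + 0.5467)/(2√2) = (-0.1933 - 0.1073i)
|110⟩: (-0.6218 - 0.4715 + 0.3036i + 0.5467)/(2√2) = (-0.1933 + 0.1073i)
|111⟩: (-0.6218 + 0.4715 - 0.3036i - 0.5467)/(2√2) = (-0.2464 - 0.1073i)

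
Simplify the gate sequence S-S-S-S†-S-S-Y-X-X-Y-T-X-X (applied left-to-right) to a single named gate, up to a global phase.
T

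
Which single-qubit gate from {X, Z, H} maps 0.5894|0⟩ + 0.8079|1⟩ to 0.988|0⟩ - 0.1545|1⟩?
H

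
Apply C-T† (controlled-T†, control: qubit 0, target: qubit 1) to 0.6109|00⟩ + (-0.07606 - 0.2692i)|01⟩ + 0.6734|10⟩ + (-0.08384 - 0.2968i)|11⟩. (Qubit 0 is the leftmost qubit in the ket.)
0.6109|00⟩ + (-0.07606 - 0.2692i)|01⟩ + 0.6734|10⟩ + (-0.2692 - 0.1506i)|11⟩

C-T† leaves the control-|0⟩ kets |00⟩, |01⟩ unchanged and applies T† to qubit 1 on the control-|1⟩ pair (|10⟩, |11⟩).
T† = [[1, 0], [0, (1/√2 - (1/√2)i)]].
With a = amp(|10⟩) = 0.6734 and b = amp(|11⟩) = (-0.08384 - 0.2968i):
new amp(|10⟩) = (1)·a = 0.6734
new amp(|11⟩) = (1/√2 - (1/√2)i)·b = (-0.2692 - 0.1506i)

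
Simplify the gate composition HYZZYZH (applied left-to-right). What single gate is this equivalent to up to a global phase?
X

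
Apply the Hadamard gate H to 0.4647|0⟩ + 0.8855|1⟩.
0.9547|0⟩ - 0.2976|1⟩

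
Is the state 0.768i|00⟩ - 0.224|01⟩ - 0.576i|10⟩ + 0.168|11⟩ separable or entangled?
Separable

Writing the state as a|00⟩ + b|01⟩ + c|10⟩ + d|11⟩, it is a product state iff ad − bc = 0.
Here (a, b, c, d) = (0.768i, -0.224, -0.576i, 0.168): ad − bc = (0.768i)(0.168) − (-0.224)(-0.576i) = 0, so the state is separable.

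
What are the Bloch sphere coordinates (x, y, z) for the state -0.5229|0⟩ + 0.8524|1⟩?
(-0.8914, 0, -0.4532)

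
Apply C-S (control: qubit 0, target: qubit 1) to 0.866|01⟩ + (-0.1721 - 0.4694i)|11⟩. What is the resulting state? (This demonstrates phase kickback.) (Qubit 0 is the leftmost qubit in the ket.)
0.866|01⟩ + (0.4694 - 0.1721i)|11⟩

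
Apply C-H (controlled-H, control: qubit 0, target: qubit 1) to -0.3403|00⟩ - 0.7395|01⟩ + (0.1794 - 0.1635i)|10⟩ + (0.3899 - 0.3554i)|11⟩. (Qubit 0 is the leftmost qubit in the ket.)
-0.3403|00⟩ - 0.7395|01⟩ + (0.4026 - 0.3669i)|10⟩ + (-0.1488 + 0.1357i)|11⟩

C-H leaves the control-|0⟩ kets |00⟩, |01⟩ unchanged and applies H to qubit 1 on the control-|1⟩ pair (|10⟩, |11⟩).
H = [[1/√2, 1/√2], [1/√2, -1/√2]].
With a = amp(|10⟩) = (0.1794 - 0.1635i) and b = amp(|11⟩) = (0.3899 - 0.3554i):
new amp(|10⟩) = (1/√2)·a + (1/√2)·b = (0.4026 - 0.3669i)
new amp(|11⟩) = (1/√2)·a + (-1/√2)·b = (-0.1488 + 0.1357i)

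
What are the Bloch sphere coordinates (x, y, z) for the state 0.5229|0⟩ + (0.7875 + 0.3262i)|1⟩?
(0.8236, 0.3411, -0.4531)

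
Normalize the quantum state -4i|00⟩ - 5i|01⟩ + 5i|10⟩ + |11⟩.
-0.4887i|00⟩ - 0.6108i|01⟩ + 0.6108i|10⟩ + 0.1222|11⟩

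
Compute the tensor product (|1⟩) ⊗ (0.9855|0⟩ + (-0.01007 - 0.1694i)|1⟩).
0.9855|10⟩ + (-0.01007 - 0.1694i)|11⟩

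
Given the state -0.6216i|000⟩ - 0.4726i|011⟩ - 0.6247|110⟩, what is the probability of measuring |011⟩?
0.2234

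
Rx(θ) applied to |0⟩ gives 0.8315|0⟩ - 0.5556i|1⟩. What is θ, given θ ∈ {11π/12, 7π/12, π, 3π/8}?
3π/8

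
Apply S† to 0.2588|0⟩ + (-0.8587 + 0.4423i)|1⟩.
0.2588|0⟩ + (0.4423 + 0.8587i)|1⟩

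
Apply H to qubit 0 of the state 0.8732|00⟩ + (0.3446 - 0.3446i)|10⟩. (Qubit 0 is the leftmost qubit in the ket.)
(0.8611 - 0.2437i)|00⟩ + (0.3738 + 0.2437i)|10⟩

H on qubit 0 mixes each pair of kets that differ only in qubit 0: amplitudes (a, b) of (|…0…⟩, |…1…⟩) become ((a + b)/√2, (a − b)/√2). Kets absent from the input have amplitude 0.
(|00⟩, |10⟩): (a, b) = (0.8732, (0.3446 - 0.3446i)) → ((0.8611 - 0.2437i), (0.3738 + 0.2437i))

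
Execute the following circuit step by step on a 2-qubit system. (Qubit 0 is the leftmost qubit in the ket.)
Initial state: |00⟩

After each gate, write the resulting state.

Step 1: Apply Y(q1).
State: i|01⟩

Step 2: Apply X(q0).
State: i|11⟩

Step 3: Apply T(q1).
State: (-1/√2 + (1/√2)i)|11⟩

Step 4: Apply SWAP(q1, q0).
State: (-1/√2 + (1/√2)i)|11⟩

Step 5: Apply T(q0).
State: -|11⟩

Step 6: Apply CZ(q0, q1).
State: |11⟩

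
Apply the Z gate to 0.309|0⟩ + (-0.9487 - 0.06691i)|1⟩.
0.309|0⟩ + (0.9487 + 0.06691i)|1⟩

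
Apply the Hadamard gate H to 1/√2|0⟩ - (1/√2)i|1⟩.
(1/2 - (1/2)i)|0⟩ + (1/2 + (1/2)i)|1⟩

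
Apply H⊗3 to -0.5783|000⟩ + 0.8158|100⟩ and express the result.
0.08397|000⟩ + 0.08397|001⟩ + 0.08397|010⟩ + 0.08397|011⟩ - 0.4929|100⟩ - 0.4929|101⟩ - 0.4929|110⟩ - 0.4929|111⟩

H⊗3 gives amp(|y⟩) = (1/2√2) Σ_x (−1)^(x·y) amp(|x⟩), where x·y is the number of positions in which both x and y have a 1.
|000⟩: (-0.5783 + 0.8158)/(2√2) = 0.08397
|001⟩: (-0.5783 + 0.8158)/(2√2) = 0.08397
|010⟩: (-0.5783 + 0.8158)/(2√2) = 0.08397
|011⟩: (-0.5783 + 0.8158)/(2√2) = 0.08397
|100⟩: (-0.5783 - 0.8158)/(2√2) = -0.4929
|101⟩: (-0.5783 - 0.8158)/(2√2) = -0.4929
|110⟩: (-0.5783 - 0.8158)/(2√2) = -0.4929
|111⟩: (-0.5783 - 0.8158)/(2√2) = -0.4929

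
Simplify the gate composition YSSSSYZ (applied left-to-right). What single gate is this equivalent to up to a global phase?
Z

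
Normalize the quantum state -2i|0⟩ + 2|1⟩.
-(1/√2)i|0⟩ + 1/√2|1⟩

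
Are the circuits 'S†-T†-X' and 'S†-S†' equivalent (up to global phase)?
No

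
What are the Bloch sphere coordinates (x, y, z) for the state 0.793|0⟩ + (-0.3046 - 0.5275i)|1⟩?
(-0.4831, -0.8366, 0.2578)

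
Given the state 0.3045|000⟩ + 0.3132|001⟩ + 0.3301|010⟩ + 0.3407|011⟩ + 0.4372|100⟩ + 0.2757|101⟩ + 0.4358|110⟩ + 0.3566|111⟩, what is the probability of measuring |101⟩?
0.07601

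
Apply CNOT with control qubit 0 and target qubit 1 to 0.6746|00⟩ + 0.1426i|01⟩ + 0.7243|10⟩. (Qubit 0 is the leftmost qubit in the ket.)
0.6746|00⟩ + 0.1426i|01⟩ + 0.7243|11⟩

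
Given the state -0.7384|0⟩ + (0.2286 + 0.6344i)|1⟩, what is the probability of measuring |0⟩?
0.5452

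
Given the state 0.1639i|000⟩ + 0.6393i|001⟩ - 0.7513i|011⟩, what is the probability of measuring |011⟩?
0.5645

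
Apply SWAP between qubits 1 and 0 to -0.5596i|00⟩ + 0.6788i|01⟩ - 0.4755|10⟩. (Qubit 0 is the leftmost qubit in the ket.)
-0.5596i|00⟩ - 0.4755|01⟩ + 0.6788i|10⟩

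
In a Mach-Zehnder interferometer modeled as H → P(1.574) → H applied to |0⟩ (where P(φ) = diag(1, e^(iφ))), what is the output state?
(0.4984 + 0.5i)|0⟩ + (0.5016 - 0.5i)|1⟩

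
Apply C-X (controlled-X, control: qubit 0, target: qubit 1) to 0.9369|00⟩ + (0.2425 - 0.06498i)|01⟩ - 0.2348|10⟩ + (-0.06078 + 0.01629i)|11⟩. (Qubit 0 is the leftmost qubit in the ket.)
0.9369|00⟩ + (0.2425 - 0.06498i)|01⟩ + (-0.06078 + 0.01629i)|10⟩ - 0.2348|11⟩

C-X leaves the control-|0⟩ kets |00⟩, |01⟩ unchanged and applies X to qubit 1 on the control-|1⟩ pair (|10⟩, |11⟩).
X = [[0, 1], [1, 0]].
With a = amp(|10⟩) = -0.2348 and b = amp(|11⟩) = (-0.06078 + 0.01629i):
new amp(|10⟩) = (1)·b = (-0.06078 + 0.01629i)
new amp(|11⟩) = (1)·a = -0.2348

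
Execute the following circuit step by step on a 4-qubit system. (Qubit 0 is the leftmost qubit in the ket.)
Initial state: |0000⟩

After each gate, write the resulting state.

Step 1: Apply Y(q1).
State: i|0100⟩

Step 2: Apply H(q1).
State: (1/√2)i|0000⟩ - (1/√2)i|0100⟩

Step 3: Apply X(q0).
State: (1/√2)i|1000⟩ - (1/√2)i|1100⟩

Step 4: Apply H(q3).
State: (1/2)i|1000⟩ + (1/2)i|1001⟩ - (1/2)i|1100⟩ - (1/2)i|1101⟩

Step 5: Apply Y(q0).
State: 1/2|0000⟩ + 1/2|0001⟩ - 1/2|0100⟩ - 1/2|0101⟩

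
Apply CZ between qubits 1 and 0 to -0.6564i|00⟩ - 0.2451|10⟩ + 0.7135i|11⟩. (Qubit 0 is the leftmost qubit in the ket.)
-0.6564i|00⟩ - 0.2451|10⟩ - 0.7135i|11⟩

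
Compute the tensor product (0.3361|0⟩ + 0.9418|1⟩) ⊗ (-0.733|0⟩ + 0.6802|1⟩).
-0.2464|00⟩ + 0.2286|01⟩ - 0.6903|10⟩ + 0.6406|11⟩

amp(|b₁b₂…⟩) = product of the factor amplitudes for bits b₁, b₂, …; only kets whose every factor amplitude is nonzero survive.
|00⟩: (0.3361)(-0.733) = -0.2464
|01⟩: (0.3361)(0.6802) = 0.2286
|10⟩: (0.9418)(-0.733) = -0.6903
|11⟩: (0.9418)(0.6802) = 0.6406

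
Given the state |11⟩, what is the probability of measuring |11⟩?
1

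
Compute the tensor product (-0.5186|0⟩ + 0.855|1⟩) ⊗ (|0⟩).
-0.5186|00⟩ + 0.855|10⟩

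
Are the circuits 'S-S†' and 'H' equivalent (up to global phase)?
No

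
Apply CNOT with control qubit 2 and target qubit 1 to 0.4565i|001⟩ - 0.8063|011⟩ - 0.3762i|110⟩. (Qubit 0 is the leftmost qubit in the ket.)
-0.8063|001⟩ + 0.4565i|011⟩ - 0.3762i|110⟩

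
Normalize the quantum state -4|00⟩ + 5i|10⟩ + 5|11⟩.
-0.4924|00⟩ + 0.6155i|10⟩ + 0.6155|11⟩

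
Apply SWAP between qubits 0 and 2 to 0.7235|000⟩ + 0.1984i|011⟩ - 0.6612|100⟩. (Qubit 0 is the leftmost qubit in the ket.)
0.7235|000⟩ - 0.6612|001⟩ + 0.1984i|110⟩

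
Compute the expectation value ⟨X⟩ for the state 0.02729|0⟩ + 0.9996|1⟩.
0.05456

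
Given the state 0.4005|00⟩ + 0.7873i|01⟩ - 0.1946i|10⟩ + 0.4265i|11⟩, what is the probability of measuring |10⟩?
0.03787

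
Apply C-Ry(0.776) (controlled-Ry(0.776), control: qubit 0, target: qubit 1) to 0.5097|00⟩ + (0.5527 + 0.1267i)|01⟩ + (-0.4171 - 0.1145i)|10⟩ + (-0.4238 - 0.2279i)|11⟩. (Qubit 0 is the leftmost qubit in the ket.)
0.5097|00⟩ + (0.5527 + 0.1267i)|01⟩ + (-0.2258 - 0.01977i)|10⟩ + (-0.5501 - 0.2543i)|11⟩

C-Ry(0.776) leaves the control-|0⟩ kets |00⟩, |01⟩ unchanged and applies Ry(0.776) to qubit 1 on the control-|1⟩ pair (|10⟩, |11⟩).
Ry(0.776) = [[cos(θ/2), −sin(θ/2)], [sin(θ/2), cos(θ/2)]]; θ = 0.776, cos(θ/2) ≈ 0.925668, sin(θ/2) ≈ 0.378338.
With a = amp(|10⟩) = (-0.4171 - 0.1145i) and b = amp(|11⟩) = (-0.4238 - 0.2279i):
new amp(|10⟩) = (0.925668)·a + (-0.378338)·b = (-0.2258 - 0.01977i)
new amp(|11⟩) = (0.378338)·a + (0.925668)·b = (-0.5501 - 0.2543i)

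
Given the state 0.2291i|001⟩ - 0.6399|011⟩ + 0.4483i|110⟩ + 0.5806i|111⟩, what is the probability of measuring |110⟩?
0.201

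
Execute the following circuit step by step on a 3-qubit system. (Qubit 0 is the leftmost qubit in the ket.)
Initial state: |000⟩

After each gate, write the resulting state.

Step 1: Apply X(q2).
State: |001⟩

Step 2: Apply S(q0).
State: |001⟩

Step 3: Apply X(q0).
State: |101⟩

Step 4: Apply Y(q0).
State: -i|001⟩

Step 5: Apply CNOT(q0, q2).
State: -i|001⟩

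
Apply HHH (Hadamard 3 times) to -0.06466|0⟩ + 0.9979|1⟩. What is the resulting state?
0.6599|0⟩ - 0.7513|1⟩

H² = I, so H^3 = H: a single Hadamard. With (a, b) = (-0.06466, 0.9979), H gives ((a + b)/√2, (a − b)/√2) = (0.6599, -0.7513).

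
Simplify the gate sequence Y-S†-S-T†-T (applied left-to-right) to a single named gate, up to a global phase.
Y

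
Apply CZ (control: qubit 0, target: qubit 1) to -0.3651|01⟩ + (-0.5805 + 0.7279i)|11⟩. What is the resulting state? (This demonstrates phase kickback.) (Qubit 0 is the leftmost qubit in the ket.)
-0.3651|01⟩ + (0.5805 - 0.7279i)|11⟩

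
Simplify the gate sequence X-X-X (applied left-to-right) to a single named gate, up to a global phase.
X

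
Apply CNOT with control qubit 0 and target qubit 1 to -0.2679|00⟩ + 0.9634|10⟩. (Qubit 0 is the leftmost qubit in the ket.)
-0.2679|00⟩ + 0.9634|11⟩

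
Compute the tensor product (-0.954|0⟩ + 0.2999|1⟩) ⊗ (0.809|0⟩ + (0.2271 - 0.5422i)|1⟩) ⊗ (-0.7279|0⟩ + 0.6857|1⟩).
0.5618|000⟩ - 0.5292|001⟩ + (0.1577 - 0.3765i)|010⟩ + (-0.1486 + 0.3547i)|011⟩ - 0.1766|100⟩ + 0.1664|101⟩ + (-0.04958 + 0.1184i)|110⟩ + (0.0467 - 0.1115i)|111⟩

amp(|b₁b₂…⟩) = product of the factor amplitudes for bits b₁, b₂, …; only kets whose every factor amplitude is nonzero survive.
|000⟩: (-0.954)(0.809)(-0.7279) = 0.5618
|001⟩: (-0.954)(0.809)(0.6857) = -0.5292
|010⟩: (-0.954)(0.2271 - 0.5422i)(-0.7279) = (0.1577 - 0.3765i)
|011⟩: (-0.954)(0.2271 - 0.5422i)(0.6857) = (-0.1486 + 0.3547i)
|100⟩: (0.2999)(0.809)(-0.7279) = -0.1766
|101⟩: (0.2999)(0.809)(0.6857) = 0.1664
|110⟩: (0.2999)(0.2271 - 0.5422i)(-0.7279) = (-0.04958 + 0.1184i)
|111⟩: (0.2999)(0.2271 - 0.5422i)(0.6857) = (0.0467 - 0.1115i)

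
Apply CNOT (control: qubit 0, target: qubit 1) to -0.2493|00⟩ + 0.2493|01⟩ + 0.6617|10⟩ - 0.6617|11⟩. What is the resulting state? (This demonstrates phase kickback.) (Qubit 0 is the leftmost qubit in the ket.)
-0.2493|00⟩ + 0.2493|01⟩ - 0.6617|10⟩ + 0.6617|11⟩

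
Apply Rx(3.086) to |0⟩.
0.02779|0⟩ - 0.9996i|1⟩

Rx(3.086) = [[cos(θ/2), −i·sin(θ/2)], [−i·sin(θ/2), cos(θ/2)]]; θ = 3.086, cos(θ/2) ≈ 0.0277927, sin(θ/2) ≈ 0.999614.
With a = amp(|0⟩) = 1 and b = amp(|1⟩) = 0:
new amp(|0⟩) = (0.0277927)·a + (-0.999614i)·b = 0.02779
new amp(|1⟩) = (-0.999614i)·a + (0.0277927)·b = -0.9996i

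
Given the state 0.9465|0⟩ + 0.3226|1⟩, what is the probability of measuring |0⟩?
0.8959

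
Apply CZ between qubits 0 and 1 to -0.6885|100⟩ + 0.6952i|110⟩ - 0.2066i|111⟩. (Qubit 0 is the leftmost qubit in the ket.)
-0.6885|100⟩ - 0.6952i|110⟩ + 0.2066i|111⟩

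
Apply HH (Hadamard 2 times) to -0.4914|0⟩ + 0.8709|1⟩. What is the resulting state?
-0.4914|0⟩ + 0.8709|1⟩

H² = I, so an even number of Hadamards cancels: H^2 = I and the state is unchanged.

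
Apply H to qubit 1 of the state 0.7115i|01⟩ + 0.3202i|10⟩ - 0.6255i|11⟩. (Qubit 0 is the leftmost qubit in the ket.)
0.5031i|00⟩ - 0.5031i|01⟩ - 0.2159i|10⟩ + 0.6687i|11⟩

H on qubit 1 mixes each pair of kets that differ only in qubit 1: amplitudes (a, b) of (|…0…⟩, |…1…⟩) become ((a + b)/√2, (a − b)/√2). Kets absent from the input have amplitude 0.
(|00⟩, |01⟩): (a, b) = (0, 0.7115i) → (0.5031i, -0.5031i)
(|10⟩, |11⟩): (a, b) = (0.3202i, -0.6255i) → (-0.2159i, 0.6687i)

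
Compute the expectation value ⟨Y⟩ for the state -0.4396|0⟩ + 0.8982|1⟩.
0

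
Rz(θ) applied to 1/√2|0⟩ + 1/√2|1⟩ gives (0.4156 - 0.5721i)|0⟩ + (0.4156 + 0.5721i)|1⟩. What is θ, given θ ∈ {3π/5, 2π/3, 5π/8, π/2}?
3π/5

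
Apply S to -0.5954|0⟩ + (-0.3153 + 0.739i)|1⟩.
-0.5954|0⟩ + (-0.739 - 0.3153i)|1⟩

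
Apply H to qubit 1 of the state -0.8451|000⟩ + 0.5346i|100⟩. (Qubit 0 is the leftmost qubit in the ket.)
-0.5976|000⟩ - 0.5976|010⟩ + 0.378i|100⟩ + 0.378i|110⟩

H on qubit 1 mixes each pair of kets that differ only in qubit 1: amplitudes (a, b) of (|…0…⟩, |…1…⟩) become ((a + b)/√2, (a − b)/√2). Kets absent from the input have amplitude 0.
(|000⟩, |010⟩): (a, b) = (-0.8451, 0) → (-0.5976, -0.5976)
(|100⟩, |110⟩): (a, b) = (0.5346i, 0) → (0.378i, 0.378i)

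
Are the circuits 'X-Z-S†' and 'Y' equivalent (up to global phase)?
No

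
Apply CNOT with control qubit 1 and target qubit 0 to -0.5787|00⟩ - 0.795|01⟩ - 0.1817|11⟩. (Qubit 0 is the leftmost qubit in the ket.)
-0.5787|00⟩ - 0.1817|01⟩ - 0.795|11⟩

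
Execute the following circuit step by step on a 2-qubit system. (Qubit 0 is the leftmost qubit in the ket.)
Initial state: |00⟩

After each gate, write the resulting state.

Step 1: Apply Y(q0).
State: i|10⟩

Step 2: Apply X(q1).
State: i|11⟩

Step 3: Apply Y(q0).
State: |01⟩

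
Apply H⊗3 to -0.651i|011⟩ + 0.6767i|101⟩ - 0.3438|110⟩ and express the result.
(-0.1216 + 0.009086i)|000⟩ + (-0.1216 - 0.009086i)|001⟩ + (0.1216 + 0.4694i)|010⟩ + (0.1216 - 0.4694i)|011⟩ + (0.1216 - 0.4694i)|100⟩ + (0.1216 + 0.4694i)|101⟩ + (-0.1216 - 0.009086i)|110⟩ + (-0.1216 + 0.009086i)|111⟩

H⊗3 gives amp(|y⟩) = (1/2√2) Σ_x (−1)^(x·y) amp(|x⟩), where x·y is the number of positions in which both x and y have a 1.
|000⟩: (-0.651i + 0.6767i - 0.3438)/(2√2) = (-0.1216 + 0.009086i)
|001⟩: (0.651i - 0.6767i - 0.3438)/(2√2) = (-0.1216 - 0.009086i)
|010⟩: (0.651i + 0.6767i + 0.3438)/(2√2) = (0.1216 + 0.4694i)
|011⟩: (-0.651i - 0.6767i + 0.3438)/(2√2) = (0.1216 - 0.4694i)
|100⟩: (-0.651i - 0.6767i + 0.3438)/(2√2) = (0.1216 - 0.4694i)
|101⟩: (0.651i + 0.6767i + 0.3438)/(2√2) = (0.1216 + 0.4694i)
|110⟩: (0.651i - 0.6767i - 0.3438)/(2√2) = (-0.1216 - 0.009086i)
|111⟩: (-0.651i + 0.6767i - 0.3438)/(2√2) = (-0.1216 + 0.009086i)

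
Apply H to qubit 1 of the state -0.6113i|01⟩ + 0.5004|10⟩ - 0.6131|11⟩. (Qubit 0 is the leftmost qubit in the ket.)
-0.4323i|00⟩ + 0.4323i|01⟩ - 0.07969|10⟩ + 0.7874|11⟩

H on qubit 1 mixes each pair of kets that differ only in qubit 1: amplitudes (a, b) of (|…0…⟩, |…1…⟩) become ((a + b)/√2, (a − b)/√2). Kets absent from the input have amplitude 0.
(|00⟩, |01⟩): (a, b) = (0, -0.6113i) → (-0.4323i, 0.4323i)
(|10⟩, |11⟩): (a, b) = (0.5004, -0.6131) → (-0.07969, 0.7874)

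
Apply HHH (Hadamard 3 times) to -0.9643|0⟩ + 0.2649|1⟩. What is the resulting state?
-0.4946|0⟩ - 0.8692|1⟩

H² = I, so H^3 = H: a single Hadamard. With (a, b) = (-0.9643, 0.2649), H gives ((a + b)/√2, (a − b)/√2) = (-0.4946, -0.8692).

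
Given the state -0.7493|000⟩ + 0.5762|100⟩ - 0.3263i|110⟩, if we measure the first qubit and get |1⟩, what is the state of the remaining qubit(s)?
0.8702|00⟩ - 0.4928i|10⟩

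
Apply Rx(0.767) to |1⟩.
-0.3742i|0⟩ + 0.9274|1⟩

Rx(0.767) = [[cos(θ/2), −i·sin(θ/2)], [−i·sin(θ/2), cos(θ/2)]]; θ = 0.767, cos(θ/2) ≈ 0.927361, sin(θ/2) ≈ 0.374169.
With a = amp(|0⟩) = 0 and b = amp(|1⟩) = 1:
new amp(|0⟩) = (0.927361)·a + (-0.374169i)·b = -0.3742i
new amp(|1⟩) = (-0.374169i)·a + (0.927361)·b = 0.9274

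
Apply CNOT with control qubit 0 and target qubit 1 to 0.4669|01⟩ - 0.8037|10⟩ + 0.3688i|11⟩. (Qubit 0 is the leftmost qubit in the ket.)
0.4669|01⟩ + 0.3688i|10⟩ - 0.8037|11⟩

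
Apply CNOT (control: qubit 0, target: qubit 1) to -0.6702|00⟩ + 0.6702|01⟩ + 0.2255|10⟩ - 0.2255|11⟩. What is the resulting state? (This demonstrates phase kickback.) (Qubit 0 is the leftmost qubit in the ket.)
-0.6702|00⟩ + 0.6702|01⟩ - 0.2255|10⟩ + 0.2255|11⟩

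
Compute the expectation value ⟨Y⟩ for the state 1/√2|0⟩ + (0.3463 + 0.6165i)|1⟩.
0.8719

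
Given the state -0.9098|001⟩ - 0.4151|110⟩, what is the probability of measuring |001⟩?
0.8277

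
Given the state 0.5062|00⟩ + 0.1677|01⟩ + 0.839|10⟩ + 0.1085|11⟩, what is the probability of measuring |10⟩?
0.7039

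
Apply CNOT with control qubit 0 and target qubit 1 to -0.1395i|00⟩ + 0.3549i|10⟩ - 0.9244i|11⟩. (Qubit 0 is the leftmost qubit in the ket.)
-0.1395i|00⟩ - 0.9244i|10⟩ + 0.3549i|11⟩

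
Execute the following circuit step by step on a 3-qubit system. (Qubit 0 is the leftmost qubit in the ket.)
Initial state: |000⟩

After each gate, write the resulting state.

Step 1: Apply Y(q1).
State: i|010⟩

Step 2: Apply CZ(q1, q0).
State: i|010⟩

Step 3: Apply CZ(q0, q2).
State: i|010⟩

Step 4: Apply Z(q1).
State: -i|010⟩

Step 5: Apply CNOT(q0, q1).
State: -i|010⟩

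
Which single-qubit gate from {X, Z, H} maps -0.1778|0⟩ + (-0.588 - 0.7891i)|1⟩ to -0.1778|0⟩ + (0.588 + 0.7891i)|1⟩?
Z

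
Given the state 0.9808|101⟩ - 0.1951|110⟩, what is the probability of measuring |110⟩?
0.03806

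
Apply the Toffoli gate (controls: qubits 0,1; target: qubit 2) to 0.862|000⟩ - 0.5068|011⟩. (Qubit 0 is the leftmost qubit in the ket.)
0.862|000⟩ - 0.5068|011⟩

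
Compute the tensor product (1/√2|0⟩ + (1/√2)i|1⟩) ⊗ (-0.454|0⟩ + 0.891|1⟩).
-0.321|00⟩ + 0.63|01⟩ - 0.321i|10⟩ + 0.63i|11⟩

amp(|b₁b₂…⟩) = product of the factor amplitudes for bits b₁, b₂, …; only kets whose every factor amplitude is nonzero survive.
|00⟩: (1/√2)(-0.454) = -0.321
|01⟩: (1/√2)(0.891) = 0.63
|10⟩: ((1/√2)i)(-0.454) = -0.321i
|11⟩: ((1/√2)i)(0.891) = 0.63i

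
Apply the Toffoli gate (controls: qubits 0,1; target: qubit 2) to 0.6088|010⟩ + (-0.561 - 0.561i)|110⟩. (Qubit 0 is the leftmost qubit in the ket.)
0.6088|010⟩ + (-0.561 - 0.561i)|111⟩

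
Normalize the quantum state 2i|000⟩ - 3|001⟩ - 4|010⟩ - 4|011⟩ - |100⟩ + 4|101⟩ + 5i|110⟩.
0.2144i|000⟩ - 0.3216|001⟩ - 0.4288|010⟩ - 0.4288|011⟩ - 0.1072|100⟩ + 0.4288|101⟩ + 0.5361i|110⟩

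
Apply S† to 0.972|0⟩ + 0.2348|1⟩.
0.972|0⟩ - 0.2348i|1⟩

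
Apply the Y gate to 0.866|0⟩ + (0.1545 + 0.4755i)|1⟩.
(0.4755 - 0.1545i)|0⟩ + 0.866i|1⟩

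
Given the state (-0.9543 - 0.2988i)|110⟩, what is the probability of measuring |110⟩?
1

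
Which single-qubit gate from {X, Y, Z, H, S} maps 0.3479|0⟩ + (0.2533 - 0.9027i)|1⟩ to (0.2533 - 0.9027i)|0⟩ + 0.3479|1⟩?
X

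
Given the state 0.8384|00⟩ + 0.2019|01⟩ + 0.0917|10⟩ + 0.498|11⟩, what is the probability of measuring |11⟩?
0.248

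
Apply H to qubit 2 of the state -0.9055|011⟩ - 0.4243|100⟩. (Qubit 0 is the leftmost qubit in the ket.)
-0.6403|010⟩ + 0.6403|011⟩ - 0.3|100⟩ - 0.3|101⟩

H on qubit 2 mixes each pair of kets that differ only in qubit 2: amplitudes (a, b) of (|…0…⟩, |…1…⟩) become ((a + b)/√2, (a − b)/√2). Kets absent from the input have amplitude 0.
(|010⟩, |011⟩): (a, b) = (0, -0.9055) → (-0.6403, 0.6403)
(|100⟩, |101⟩): (a, b) = (-0.4243, 0) → (-0.3, -0.3)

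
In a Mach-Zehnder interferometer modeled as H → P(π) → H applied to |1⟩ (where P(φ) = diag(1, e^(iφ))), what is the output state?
|0⟩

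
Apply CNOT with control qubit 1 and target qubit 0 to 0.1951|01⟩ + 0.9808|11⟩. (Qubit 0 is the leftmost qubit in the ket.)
0.9808|01⟩ + 0.1951|11⟩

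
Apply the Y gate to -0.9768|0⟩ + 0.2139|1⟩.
-0.2139i|0⟩ - 0.9768i|1⟩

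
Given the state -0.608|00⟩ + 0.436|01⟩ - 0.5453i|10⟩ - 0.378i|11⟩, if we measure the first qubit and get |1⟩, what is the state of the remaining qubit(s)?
-0.8219i|0⟩ - 0.5697i|1⟩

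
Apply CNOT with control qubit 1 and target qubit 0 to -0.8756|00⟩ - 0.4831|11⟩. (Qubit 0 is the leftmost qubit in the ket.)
-0.8756|00⟩ - 0.4831|01⟩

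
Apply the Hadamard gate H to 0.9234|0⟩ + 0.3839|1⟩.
0.9244|0⟩ + 0.3815|1⟩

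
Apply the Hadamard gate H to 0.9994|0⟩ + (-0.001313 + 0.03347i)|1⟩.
(0.7058 + 0.02367i)|0⟩ + (0.7076 - 0.02367i)|1⟩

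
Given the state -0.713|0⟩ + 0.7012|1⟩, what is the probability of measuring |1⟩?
0.4917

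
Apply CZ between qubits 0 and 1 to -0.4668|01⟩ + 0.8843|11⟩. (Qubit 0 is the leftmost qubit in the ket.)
-0.4668|01⟩ - 0.8843|11⟩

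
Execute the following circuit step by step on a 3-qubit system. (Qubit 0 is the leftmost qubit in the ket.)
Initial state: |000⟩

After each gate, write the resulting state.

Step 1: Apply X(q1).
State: |010⟩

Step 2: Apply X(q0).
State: |110⟩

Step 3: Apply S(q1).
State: i|110⟩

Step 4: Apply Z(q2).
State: i|110⟩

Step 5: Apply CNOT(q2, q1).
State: i|110⟩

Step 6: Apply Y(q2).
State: -|111⟩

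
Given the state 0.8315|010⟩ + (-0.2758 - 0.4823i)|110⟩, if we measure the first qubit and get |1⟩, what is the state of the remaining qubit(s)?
(-0.4964 - 0.8681i)|10⟩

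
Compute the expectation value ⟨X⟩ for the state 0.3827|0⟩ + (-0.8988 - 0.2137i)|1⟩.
-0.6879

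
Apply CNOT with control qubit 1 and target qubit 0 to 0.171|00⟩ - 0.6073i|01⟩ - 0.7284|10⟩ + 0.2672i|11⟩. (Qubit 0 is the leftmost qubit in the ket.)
0.171|00⟩ + 0.2672i|01⟩ - 0.7284|10⟩ - 0.6073i|11⟩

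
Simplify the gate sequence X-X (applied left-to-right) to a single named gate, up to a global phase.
I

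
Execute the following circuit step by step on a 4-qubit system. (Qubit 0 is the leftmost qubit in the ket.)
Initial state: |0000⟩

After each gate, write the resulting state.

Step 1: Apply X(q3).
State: |0001⟩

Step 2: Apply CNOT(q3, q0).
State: |1001⟩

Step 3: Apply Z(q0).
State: -|1001⟩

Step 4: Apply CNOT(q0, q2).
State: -|1011⟩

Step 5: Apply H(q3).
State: -1/√2|1010⟩ + 1/√2|1011⟩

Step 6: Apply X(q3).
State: 1/√2|1010⟩ - 1/√2|1011⟩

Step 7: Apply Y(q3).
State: (1/√2)i|1010⟩ + (1/√2)i|1011⟩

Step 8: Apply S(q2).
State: -1/√2|1010⟩ - 1/√2|1011⟩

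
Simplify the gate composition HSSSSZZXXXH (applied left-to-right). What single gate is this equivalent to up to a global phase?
Z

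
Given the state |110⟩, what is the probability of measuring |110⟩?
1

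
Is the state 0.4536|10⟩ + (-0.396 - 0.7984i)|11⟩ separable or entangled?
Separable

Writing the state as a|00⟩ + b|01⟩ + c|10⟩ + d|11⟩, it is a product state iff ad − bc = 0.
Here (a, b, c, d) = (0, 0, 0.4536, (-0.396 - 0.7984i)): ad − bc = (0)(-0.396 - 0.7984i) − (0)(0.4536) = 0, so the state is separable.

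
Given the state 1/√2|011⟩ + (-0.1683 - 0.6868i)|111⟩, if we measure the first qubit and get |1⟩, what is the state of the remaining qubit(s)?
(-0.238 - 0.9713i)|11⟩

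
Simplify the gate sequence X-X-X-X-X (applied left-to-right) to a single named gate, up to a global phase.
X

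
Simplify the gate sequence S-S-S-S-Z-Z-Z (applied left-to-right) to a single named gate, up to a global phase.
Z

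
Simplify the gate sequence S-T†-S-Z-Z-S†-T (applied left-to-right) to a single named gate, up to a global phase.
S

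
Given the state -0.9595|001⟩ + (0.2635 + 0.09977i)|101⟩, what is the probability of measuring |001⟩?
0.9206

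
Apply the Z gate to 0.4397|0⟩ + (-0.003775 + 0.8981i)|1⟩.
0.4397|0⟩ + (0.003775 - 0.8981i)|1⟩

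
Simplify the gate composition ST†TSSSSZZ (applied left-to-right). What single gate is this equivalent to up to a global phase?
S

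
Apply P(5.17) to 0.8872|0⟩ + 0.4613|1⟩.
0.8872|0⟩ + (0.2038 - 0.4138i)|1⟩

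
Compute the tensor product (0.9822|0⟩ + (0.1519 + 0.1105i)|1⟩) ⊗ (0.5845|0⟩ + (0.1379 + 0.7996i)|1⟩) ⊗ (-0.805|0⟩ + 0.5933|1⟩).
-0.4621|000⟩ + 0.3406|001⟩ + (-0.109 - 0.6322i)|010⟩ + (0.08036 + 0.466i)|011⟩ + (-0.07147 - 0.05199i)|100⟩ + (0.05268 + 0.03832i)|101⟩ + (0.05426 - 0.11i)|110⟩ + (-0.03999 + 0.0811i)|111⟩

amp(|b₁b₂…⟩) = product of the factor amplitudes for bits b₁, b₂, …; only kets whose every factor amplitude is nonzero survive.
|000⟩: (0.9822)(0.5845)(-0.805) = -0.4621
|001⟩: (0.9822)(0.5845)(0.5933) = 0.3406
|010⟩: (0.9822)(0.1379 + 0.7996i)(-0.805) = (-0.109 - 0.6322i)
|011⟩: (0.9822)(0.1379 + 0.7996i)(0.5933) = (0.08036 + 0.466i)
|100⟩: (0.1519 + 0.1105i)(0.5845)(-0.805) = (-0.07147 - 0.05199i)
|101⟩: (0.1519 + 0.1105i)(0.5845)(0.5933) = (0.05268 + 0.03832i)
|110⟩: (0.1519 + 0.1105i)(0.1379 + 0.7996i)(-0.805) = (0.05426 - 0.11i)
|111⟩: (0.1519 + 0.1105i)(0.1379 + 0.7996i)(0.5933) = (-0.03999 + 0.0811i)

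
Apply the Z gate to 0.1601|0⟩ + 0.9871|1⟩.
0.1601|0⟩ - 0.9871|1⟩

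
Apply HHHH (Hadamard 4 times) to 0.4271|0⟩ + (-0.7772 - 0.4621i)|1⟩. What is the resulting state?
0.4271|0⟩ + (-0.7772 - 0.4621i)|1⟩

H² = I, so an even number of Hadamards cancels: H^4 = I and the state is unchanged.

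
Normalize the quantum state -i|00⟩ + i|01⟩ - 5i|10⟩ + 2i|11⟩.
-0.1796i|00⟩ + 0.1796i|01⟩ - 0.898i|10⟩ + 0.3592i|11⟩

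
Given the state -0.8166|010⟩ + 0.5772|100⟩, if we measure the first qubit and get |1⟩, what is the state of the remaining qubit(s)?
|00⟩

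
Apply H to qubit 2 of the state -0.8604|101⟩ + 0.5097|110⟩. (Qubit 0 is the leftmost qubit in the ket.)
-0.6084|100⟩ + 0.6084|101⟩ + 0.3604|110⟩ + 0.3604|111⟩

H on qubit 2 mixes each pair of kets that differ only in qubit 2: amplitudes (a, b) of (|…0…⟩, |…1…⟩) become ((a + b)/√2, (a − b)/√2). Kets absent from the input have amplitude 0.
(|100⟩, |101⟩): (a, b) = (0, -0.8604) → (-0.6084, 0.6084)
(|110⟩, |111⟩): (a, b) = (0.5097, 0) → (0.3604, 0.3604)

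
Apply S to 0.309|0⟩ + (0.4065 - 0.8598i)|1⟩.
0.309|0⟩ + (0.8598 + 0.4065i)|1⟩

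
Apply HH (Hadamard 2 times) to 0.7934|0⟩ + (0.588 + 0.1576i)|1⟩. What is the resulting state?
0.7934|0⟩ + (0.588 + 0.1576i)|1⟩

H² = I, so an even number of Hadamards cancels: H^2 = I and the state is unchanged.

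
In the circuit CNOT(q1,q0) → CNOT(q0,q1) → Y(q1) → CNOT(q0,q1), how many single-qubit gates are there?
1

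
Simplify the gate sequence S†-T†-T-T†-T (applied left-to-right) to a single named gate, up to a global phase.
S†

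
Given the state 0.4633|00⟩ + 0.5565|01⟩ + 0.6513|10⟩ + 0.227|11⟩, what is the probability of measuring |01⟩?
0.3097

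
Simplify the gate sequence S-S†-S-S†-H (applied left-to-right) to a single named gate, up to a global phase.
H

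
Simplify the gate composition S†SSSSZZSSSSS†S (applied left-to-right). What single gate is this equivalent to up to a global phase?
S†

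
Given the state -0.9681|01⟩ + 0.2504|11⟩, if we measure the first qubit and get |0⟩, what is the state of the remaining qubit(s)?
-|1⟩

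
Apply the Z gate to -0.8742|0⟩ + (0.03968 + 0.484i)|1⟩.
-0.8742|0⟩ + (-0.03968 - 0.484i)|1⟩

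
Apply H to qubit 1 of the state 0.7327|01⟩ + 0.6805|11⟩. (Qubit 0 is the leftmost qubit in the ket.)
0.5181|00⟩ - 0.5181|01⟩ + 0.4812|10⟩ - 0.4812|11⟩

H on qubit 1 mixes each pair of kets that differ only in qubit 1: amplitudes (a, b) of (|…0…⟩, |…1…⟩) become ((a + b)/√2, (a − b)/√2). Kets absent from the input have amplitude 0.
(|00⟩, |01⟩): (a, b) = (0, 0.7327) → (0.5181, -0.5181)
(|10⟩, |11⟩): (a, b) = (0, 0.6805) → (0.4812, -0.4812)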